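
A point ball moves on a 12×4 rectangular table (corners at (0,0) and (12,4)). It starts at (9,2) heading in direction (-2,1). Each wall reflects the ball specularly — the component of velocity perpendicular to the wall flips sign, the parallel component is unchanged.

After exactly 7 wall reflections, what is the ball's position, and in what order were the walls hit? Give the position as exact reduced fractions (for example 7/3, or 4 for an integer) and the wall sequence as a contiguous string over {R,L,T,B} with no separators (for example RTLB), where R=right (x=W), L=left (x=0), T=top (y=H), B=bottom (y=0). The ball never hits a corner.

1. t=2 → T at (5,4); v=(-2,-1)
2. t=5/2 → L at (0,3/2); v=(2,-1)
3. t=3/2 → B at (3,0); v=(2,1)
4. t=4 → T at (11,4); v=(2,-1)
5. t=1/2 → R at (12,7/2); v=(-2,-1)
6. t=7/2 → B at (5,0); v=(-2,1)
7. t=5/2 → L at (0,5/2); v=(2,1)

Final position: (0,5/2)
Wall sequence: TLBTRBL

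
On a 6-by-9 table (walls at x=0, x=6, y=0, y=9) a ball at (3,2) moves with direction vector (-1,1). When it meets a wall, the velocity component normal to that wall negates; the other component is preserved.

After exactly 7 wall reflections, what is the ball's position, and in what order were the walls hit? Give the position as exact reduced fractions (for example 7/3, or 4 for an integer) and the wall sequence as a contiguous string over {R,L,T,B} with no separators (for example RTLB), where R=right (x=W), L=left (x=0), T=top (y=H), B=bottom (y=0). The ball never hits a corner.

Final position: (2,9)
Wall sequence: LTRLBRT

1. t=3 → L at (0,5); v=(1,1)
2. t=4 → T at (4,9); v=(1,-1)
3. t=2 → R at (6,7); v=(-1,-1)
4. t=6 → L at (0,1); v=(1,-1)
5. t=1 → B at (1,0); v=(1,1)
6. t=5 → R at (6,5); v=(-1,1)
7. t=4 → T at (2,9); v=(-1,-1)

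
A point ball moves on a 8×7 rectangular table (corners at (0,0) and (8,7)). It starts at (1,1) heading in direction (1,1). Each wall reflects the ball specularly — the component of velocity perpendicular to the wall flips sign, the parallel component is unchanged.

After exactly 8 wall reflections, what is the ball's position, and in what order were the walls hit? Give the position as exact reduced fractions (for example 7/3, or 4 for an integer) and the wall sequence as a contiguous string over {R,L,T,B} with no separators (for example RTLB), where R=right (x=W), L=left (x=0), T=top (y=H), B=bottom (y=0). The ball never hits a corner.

Final position: (0,4)
Wall sequence: TRBLTRBL

1. t=6 → T at (7,7); v=(1,-1)
2. t=1 → R at (8,6); v=(-1,-1)
3. t=6 → B at (2,0); v=(-1,1)
4. t=2 → L at (0,2); v=(1,1)
5. t=5 → T at (5,7); v=(1,-1)
6. t=3 → R at (8,4); v=(-1,-1)
7. t=4 → B at (4,0); v=(-1,1)
8. t=4 → L at (0,4); v=(1,1)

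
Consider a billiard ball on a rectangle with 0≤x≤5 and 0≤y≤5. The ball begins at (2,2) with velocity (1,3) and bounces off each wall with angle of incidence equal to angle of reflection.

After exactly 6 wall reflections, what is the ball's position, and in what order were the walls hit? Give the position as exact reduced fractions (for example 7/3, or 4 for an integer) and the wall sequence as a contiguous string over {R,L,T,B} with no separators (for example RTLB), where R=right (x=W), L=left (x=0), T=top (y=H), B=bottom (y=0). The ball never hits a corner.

1. t=1 → T at (3,5); v=(1,-3)
2. t=5/3 → B at (14/3,0); v=(1,3)
3. t=1/3 → R at (5,1); v=(-1,3)
4. t=4/3 → T at (11/3,5); v=(-1,-3)
5. t=5/3 → B at (2,0); v=(-1,3)
6. t=5/3 → T at (1/3,5); v=(-1,-3)

Final position: (1/3,5)
Wall sequence: TBRTBT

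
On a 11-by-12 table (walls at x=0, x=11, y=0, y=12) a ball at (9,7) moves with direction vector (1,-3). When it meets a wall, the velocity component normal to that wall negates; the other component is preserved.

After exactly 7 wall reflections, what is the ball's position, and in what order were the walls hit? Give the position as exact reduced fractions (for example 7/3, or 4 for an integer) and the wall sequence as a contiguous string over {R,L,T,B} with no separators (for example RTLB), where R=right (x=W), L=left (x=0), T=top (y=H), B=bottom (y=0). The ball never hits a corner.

1. t=2 → R at (11,1); v=(-1,-3)
2. t=1/3 → B at (32/3,0); v=(-1,3)
3. t=4 → T at (20/3,12); v=(-1,-3)
4. t=4 → B at (8/3,0); v=(-1,3)
5. t=8/3 → L at (0,8); v=(1,3)
6. t=4/3 → T at (4/3,12); v=(1,-3)
7. t=4 → B at (16/3,0); v=(1,3)

Final position: (16/3,0)
Wall sequence: RBTBLTB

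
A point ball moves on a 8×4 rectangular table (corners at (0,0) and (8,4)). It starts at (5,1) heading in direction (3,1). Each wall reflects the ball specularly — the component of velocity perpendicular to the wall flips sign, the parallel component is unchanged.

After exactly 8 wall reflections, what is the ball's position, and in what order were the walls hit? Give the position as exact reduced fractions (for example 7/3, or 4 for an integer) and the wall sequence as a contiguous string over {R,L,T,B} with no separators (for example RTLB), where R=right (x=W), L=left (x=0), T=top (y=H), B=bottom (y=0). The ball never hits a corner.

Final position: (8,10/3)
Wall sequence: RTLRBLTR

1. t=1 → R at (8,2); v=(-3,1)
2. t=2 → T at (2,4); v=(-3,-1)
3. t=2/3 → L at (0,10/3); v=(3,-1)
4. t=8/3 → R at (8,2/3); v=(-3,-1)
5. t=2/3 → B at (6,0); v=(-3,1)
6. t=2 → L at (0,2); v=(3,1)
7. t=2 → T at (6,4); v=(3,-1)
8. t=2/3 → R at (8,10/3); v=(-3,-1)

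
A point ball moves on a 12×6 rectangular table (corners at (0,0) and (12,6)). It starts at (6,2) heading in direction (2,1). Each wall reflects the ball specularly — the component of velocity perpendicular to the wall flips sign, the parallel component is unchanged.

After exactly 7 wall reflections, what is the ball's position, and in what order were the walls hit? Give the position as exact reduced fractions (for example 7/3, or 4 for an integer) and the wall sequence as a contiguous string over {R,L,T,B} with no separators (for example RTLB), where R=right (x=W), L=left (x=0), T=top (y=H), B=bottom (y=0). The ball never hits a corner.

Final position: (0,1)
Wall sequence: RTLBRTL

1. t=3 → R at (12,5); v=(-2,1)
2. t=1 → T at (10,6); v=(-2,-1)
3. t=5 → L at (0,1); v=(2,-1)
4. t=1 → B at (2,0); v=(2,1)
5. t=5 → R at (12,5); v=(-2,1)
6. t=1 → T at (10,6); v=(-2,-1)
7. t=5 → L at (0,1); v=(2,-1)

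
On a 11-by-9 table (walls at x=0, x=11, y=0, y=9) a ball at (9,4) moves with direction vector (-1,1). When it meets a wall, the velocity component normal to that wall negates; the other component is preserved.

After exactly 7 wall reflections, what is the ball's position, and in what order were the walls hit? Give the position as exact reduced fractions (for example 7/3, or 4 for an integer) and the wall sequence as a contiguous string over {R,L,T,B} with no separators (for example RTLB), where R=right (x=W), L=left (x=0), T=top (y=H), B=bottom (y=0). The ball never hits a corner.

Final position: (1,0)
Wall sequence: TLBRTLB

1. t=5 → T at (4,9); v=(-1,-1)
2. t=4 → L at (0,5); v=(1,-1)
3. t=5 → B at (5,0); v=(1,1)
4. t=6 → R at (11,6); v=(-1,1)
5. t=3 → T at (8,9); v=(-1,-1)
6. t=8 → L at (0,1); v=(1,-1)
7. t=1 → B at (1,0); v=(1,1)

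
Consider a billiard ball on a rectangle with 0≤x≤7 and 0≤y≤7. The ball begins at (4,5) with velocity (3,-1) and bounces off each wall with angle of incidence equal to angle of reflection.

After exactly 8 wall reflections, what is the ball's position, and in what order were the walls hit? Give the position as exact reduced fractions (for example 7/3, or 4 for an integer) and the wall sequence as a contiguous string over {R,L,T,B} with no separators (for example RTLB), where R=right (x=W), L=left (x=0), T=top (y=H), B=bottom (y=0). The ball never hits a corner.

Final position: (0,19/3)
Wall sequence: RLBRLRTL

1. t=1 → R at (7,4); v=(-3,-1)
2. t=7/3 → L at (0,5/3); v=(3,-1)
3. t=5/3 → B at (5,0); v=(3,1)
4. t=2/3 → R at (7,2/3); v=(-3,1)
5. t=7/3 → L at (0,3); v=(3,1)
6. t=7/3 → R at (7,16/3); v=(-3,1)
7. t=5/3 → T at (2,7); v=(-3,-1)
8. t=2/3 → L at (0,19/3); v=(3,-1)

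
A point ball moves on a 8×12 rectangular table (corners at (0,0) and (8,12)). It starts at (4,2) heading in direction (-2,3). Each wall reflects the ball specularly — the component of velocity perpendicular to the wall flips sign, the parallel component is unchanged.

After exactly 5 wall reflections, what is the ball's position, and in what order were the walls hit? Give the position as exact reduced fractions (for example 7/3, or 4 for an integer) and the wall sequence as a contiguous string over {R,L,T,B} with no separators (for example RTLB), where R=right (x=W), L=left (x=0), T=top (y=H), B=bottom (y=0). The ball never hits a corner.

1. t=2 → L at (0,8); v=(2,3)
2. t=4/3 → T at (8/3,12); v=(2,-3)
3. t=8/3 → R at (8,4); v=(-2,-3)
4. t=4/3 → B at (16/3,0); v=(-2,3)
5. t=8/3 → L at (0,8); v=(2,3)

Final position: (0,8)
Wall sequence: LTRBL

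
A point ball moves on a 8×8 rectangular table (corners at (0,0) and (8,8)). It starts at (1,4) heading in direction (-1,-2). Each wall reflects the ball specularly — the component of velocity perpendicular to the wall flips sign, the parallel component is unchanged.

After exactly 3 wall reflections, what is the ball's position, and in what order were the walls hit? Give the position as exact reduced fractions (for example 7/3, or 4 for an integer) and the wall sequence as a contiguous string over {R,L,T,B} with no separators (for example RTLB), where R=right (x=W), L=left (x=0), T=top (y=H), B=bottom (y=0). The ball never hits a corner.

Final position: (5,8)
Wall sequence: LBT

1. t=1 → L at (0,2); v=(1,-2)
2. t=1 → B at (1,0); v=(1,2)
3. t=4 → T at (5,8); v=(1,-2)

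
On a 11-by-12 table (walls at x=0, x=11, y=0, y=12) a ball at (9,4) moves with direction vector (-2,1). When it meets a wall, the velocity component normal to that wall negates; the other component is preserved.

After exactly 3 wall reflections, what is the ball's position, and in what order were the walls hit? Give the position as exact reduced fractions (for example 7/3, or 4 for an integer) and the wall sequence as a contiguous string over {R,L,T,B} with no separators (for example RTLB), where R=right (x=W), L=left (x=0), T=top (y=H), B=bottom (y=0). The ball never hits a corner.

1. t=9/2 → L at (0,17/2); v=(2,1)
2. t=7/2 → T at (7,12); v=(2,-1)
3. t=2 → R at (11,10); v=(-2,-1)

Final position: (11,10)
Wall sequence: LTR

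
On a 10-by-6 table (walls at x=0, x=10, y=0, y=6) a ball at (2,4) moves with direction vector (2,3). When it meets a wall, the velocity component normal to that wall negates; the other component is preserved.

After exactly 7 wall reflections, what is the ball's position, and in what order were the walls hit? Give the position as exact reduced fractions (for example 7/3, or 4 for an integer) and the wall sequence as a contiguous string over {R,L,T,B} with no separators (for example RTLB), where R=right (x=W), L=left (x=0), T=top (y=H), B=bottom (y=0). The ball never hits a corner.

1. t=2/3 → T at (10/3,6); v=(2,-3)
2. t=2 → B at (22/3,0); v=(2,3)
3. t=4/3 → R at (10,4); v=(-2,3)
4. t=2/3 → T at (26/3,6); v=(-2,-3)
5. t=2 → B at (14/3,0); v=(-2,3)
6. t=2 → T at (2/3,6); v=(-2,-3)
7. t=1/3 → L at (0,5); v=(2,-3)

Final position: (0,5)
Wall sequence: TBRTBTL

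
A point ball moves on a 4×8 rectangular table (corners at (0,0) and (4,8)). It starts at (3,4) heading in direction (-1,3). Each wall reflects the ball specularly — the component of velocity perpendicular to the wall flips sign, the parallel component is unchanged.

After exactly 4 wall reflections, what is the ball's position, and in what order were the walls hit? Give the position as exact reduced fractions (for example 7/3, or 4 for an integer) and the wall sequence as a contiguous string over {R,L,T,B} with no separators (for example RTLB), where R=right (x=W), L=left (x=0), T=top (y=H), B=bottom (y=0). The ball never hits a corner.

1. t=4/3 → T at (5/3,8); v=(-1,-3)
2. t=5/3 → L at (0,3); v=(1,-3)
3. t=1 → B at (1,0); v=(1,3)
4. t=8/3 → T at (11/3,8); v=(1,-3)

Final position: (11/3,8)
Wall sequence: TLBT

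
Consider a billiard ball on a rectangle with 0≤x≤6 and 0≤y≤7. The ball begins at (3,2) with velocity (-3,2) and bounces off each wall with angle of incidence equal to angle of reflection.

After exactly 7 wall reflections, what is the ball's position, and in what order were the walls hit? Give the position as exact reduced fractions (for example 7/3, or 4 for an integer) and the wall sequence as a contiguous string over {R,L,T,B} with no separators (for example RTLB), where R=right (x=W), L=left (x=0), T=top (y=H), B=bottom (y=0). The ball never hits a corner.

Final position: (0,6)
Wall sequence: LTRLBRL

1. t=1 → L at (0,4); v=(3,2)
2. t=3/2 → T at (9/2,7); v=(3,-2)
3. t=1/2 → R at (6,6); v=(-3,-2)
4. t=2 → L at (0,2); v=(3,-2)
5. t=1 → B at (3,0); v=(3,2)
6. t=1 → R at (6,2); v=(-3,2)
7. t=2 → L at (0,6); v=(3,2)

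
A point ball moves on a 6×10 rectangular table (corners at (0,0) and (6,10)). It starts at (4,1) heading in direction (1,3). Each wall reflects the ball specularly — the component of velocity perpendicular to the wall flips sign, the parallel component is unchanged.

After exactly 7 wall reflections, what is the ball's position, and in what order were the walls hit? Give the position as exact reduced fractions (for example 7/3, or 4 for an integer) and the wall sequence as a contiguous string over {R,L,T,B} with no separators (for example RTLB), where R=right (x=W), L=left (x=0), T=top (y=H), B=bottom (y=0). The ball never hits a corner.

1. t=2 → R at (6,7); v=(-1,3)
2. t=1 → T at (5,10); v=(-1,-3)
3. t=10/3 → B at (5/3,0); v=(-1,3)
4. t=5/3 → L at (0,5); v=(1,3)
5. t=5/3 → T at (5/3,10); v=(1,-3)
6. t=10/3 → B at (5,0); v=(1,3)
7. t=1 → R at (6,3); v=(-1,3)

Final position: (6,3)
Wall sequence: RTBLTBR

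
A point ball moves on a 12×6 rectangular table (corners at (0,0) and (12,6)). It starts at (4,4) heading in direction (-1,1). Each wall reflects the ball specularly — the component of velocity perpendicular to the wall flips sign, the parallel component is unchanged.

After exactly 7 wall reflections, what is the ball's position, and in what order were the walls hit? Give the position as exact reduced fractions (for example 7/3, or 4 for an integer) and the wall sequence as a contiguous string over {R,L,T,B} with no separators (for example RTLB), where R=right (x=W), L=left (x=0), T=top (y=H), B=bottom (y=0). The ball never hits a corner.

1. t=2 → T at (2,6); v=(-1,-1)
2. t=2 → L at (0,4); v=(1,-1)
3. t=4 → B at (4,0); v=(1,1)
4. t=6 → T at (10,6); v=(1,-1)
5. t=2 → R at (12,4); v=(-1,-1)
6. t=4 → B at (8,0); v=(-1,1)
7. t=6 → T at (2,6); v=(-1,-1)

Final position: (2,6)
Wall sequence: TLBTRBT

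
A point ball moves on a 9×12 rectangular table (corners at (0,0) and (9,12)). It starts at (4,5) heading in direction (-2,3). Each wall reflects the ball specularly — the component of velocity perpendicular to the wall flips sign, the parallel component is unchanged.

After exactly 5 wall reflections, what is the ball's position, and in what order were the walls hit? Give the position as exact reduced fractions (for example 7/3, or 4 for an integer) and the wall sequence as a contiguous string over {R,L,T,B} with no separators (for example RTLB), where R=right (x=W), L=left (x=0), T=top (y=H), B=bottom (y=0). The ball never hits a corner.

1. t=2 → L at (0,11); v=(2,3)
2. t=1/3 → T at (2/3,12); v=(2,-3)
3. t=4 → B at (26/3,0); v=(2,3)
4. t=1/6 → R at (9,1/2); v=(-2,3)
5. t=23/6 → T at (4/3,12); v=(-2,-3)

Final position: (4/3,12)
Wall sequence: LTBRT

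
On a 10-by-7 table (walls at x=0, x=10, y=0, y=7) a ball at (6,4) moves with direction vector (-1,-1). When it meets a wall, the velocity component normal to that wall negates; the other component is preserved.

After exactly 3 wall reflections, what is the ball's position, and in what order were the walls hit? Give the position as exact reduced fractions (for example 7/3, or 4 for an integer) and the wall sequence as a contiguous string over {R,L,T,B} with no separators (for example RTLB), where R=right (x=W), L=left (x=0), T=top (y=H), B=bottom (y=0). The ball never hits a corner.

1. t=4 → B at (2,0); v=(-1,1)
2. t=2 → L at (0,2); v=(1,1)
3. t=5 → T at (5,7); v=(1,-1)

Final position: (5,7)
Wall sequence: BLT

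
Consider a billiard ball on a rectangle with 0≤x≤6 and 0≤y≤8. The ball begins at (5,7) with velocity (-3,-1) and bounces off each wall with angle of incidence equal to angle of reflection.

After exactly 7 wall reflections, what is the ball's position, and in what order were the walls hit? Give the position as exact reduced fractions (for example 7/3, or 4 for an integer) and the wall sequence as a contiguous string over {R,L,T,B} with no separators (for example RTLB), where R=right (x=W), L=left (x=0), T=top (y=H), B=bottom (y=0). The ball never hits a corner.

1. t=5/3 → L at (0,16/3); v=(3,-1)
2. t=2 → R at (6,10/3); v=(-3,-1)
3. t=2 → L at (0,4/3); v=(3,-1)
4. t=4/3 → B at (4,0); v=(3,1)
5. t=2/3 → R at (6,2/3); v=(-3,1)
6. t=2 → L at (0,8/3); v=(3,1)
7. t=2 → R at (6,14/3); v=(-3,1)

Final position: (6,14/3)
Wall sequence: LRLBRLR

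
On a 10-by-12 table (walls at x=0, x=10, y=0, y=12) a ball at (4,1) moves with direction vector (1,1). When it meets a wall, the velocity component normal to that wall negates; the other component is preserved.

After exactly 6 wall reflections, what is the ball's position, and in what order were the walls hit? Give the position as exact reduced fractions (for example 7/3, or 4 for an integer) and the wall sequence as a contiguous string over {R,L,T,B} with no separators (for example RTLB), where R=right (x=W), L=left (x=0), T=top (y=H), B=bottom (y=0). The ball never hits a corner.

1. t=6 → R at (10,7); v=(-1,1)
2. t=5 → T at (5,12); v=(-1,-1)
3. t=5 → L at (0,7); v=(1,-1)
4. t=7 → B at (7,0); v=(1,1)
5. t=3 → R at (10,3); v=(-1,1)
6. t=9 → T at (1,12); v=(-1,-1)

Final position: (1,12)
Wall sequence: RTLBRT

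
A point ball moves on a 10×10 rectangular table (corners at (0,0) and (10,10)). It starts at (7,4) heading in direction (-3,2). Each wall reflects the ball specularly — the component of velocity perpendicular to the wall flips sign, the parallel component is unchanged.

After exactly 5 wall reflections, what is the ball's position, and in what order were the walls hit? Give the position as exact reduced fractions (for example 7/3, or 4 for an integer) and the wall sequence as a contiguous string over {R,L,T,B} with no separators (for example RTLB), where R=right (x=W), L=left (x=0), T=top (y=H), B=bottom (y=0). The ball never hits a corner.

Final position: (0,2)
Wall sequence: LTRBL

1. t=7/3 → L at (0,26/3); v=(3,2)
2. t=2/3 → T at (2,10); v=(3,-2)
3. t=8/3 → R at (10,14/3); v=(-3,-2)
4. t=7/3 → B at (3,0); v=(-3,2)
5. t=1 → L at (0,2); v=(3,2)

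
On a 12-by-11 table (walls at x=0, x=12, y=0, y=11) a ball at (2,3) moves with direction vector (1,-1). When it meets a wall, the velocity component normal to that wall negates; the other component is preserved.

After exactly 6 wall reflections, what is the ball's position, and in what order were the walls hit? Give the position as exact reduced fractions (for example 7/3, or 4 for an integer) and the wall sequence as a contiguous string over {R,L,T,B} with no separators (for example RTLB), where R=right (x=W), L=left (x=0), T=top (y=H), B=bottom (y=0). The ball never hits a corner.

1. t=3 → B at (5,0); v=(1,1)
2. t=7 → R at (12,7); v=(-1,1)
3. t=4 → T at (8,11); v=(-1,-1)
4. t=8 → L at (0,3); v=(1,-1)
5. t=3 → B at (3,0); v=(1,1)
6. t=9 → R at (12,9); v=(-1,1)

Final position: (12,9)
Wall sequence: BRTLBR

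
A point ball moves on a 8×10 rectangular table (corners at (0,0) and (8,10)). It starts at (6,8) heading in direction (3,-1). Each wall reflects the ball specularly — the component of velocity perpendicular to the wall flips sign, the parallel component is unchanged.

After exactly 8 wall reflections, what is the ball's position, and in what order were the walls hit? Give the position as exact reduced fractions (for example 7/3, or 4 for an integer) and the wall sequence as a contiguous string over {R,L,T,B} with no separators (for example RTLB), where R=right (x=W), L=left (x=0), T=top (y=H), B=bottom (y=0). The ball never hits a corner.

1. t=2/3 → R at (8,22/3); v=(-3,-1)
2. t=8/3 → L at (0,14/3); v=(3,-1)
3. t=8/3 → R at (8,2); v=(-3,-1)
4. t=2 → B at (2,0); v=(-3,1)
5. t=2/3 → L at (0,2/3); v=(3,1)
6. t=8/3 → R at (8,10/3); v=(-3,1)
7. t=8/3 → L at (0,6); v=(3,1)
8. t=8/3 → R at (8,26/3); v=(-3,1)

Final position: (8,26/3)
Wall sequence: RLRBLRLR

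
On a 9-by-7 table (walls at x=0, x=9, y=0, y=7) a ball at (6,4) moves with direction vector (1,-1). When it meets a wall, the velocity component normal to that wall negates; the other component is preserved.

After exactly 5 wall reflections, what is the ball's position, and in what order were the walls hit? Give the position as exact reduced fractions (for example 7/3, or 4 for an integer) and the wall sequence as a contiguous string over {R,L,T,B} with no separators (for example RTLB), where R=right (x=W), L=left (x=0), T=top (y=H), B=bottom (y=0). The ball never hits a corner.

Final position: (6,0)
Wall sequence: RBTLB

1. t=3 → R at (9,1); v=(-1,-1)
2. t=1 → B at (8,0); v=(-1,1)
3. t=7 → T at (1,7); v=(-1,-1)
4. t=1 → L at (0,6); v=(1,-1)
5. t=6 → B at (6,0); v=(1,1)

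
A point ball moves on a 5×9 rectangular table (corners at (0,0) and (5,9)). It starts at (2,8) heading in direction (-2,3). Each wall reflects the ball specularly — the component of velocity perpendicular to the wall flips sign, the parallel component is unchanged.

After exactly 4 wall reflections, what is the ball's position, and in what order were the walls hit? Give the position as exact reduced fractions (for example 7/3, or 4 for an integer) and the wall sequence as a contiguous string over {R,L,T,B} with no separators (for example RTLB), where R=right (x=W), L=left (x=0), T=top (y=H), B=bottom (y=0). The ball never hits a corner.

Final position: (5,1/2)
Wall sequence: TLBR

1. t=1/3 → T at (4/3,9); v=(-2,-3)
2. t=2/3 → L at (0,7); v=(2,-3)
3. t=7/3 → B at (14/3,0); v=(2,3)
4. t=1/6 → R at (5,1/2); v=(-2,3)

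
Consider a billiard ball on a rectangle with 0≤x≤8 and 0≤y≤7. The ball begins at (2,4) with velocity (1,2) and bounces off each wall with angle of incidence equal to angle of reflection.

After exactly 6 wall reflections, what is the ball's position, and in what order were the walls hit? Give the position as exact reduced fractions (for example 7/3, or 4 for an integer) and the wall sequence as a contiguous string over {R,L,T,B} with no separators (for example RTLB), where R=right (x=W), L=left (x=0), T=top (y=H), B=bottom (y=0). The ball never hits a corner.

Final position: (0,4)
Wall sequence: TBRTBL

1. t=3/2 → T at (7/2,7); v=(1,-2)
2. t=7/2 → B at (7,0); v=(1,2)
3. t=1 → R at (8,2); v=(-1,2)
4. t=5/2 → T at (11/2,7); v=(-1,-2)
5. t=7/2 → B at (2,0); v=(-1,2)
6. t=2 → L at (0,4); v=(1,2)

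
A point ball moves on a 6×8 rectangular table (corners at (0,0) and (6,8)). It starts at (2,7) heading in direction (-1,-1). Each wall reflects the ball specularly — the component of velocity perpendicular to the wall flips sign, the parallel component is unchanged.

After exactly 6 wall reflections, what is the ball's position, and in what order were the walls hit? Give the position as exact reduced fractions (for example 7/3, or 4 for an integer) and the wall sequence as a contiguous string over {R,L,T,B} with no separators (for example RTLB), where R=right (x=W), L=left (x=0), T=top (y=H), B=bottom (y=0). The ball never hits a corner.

1. t=2 → L at (0,5); v=(1,-1)
2. t=5 → B at (5,0); v=(1,1)
3. t=1 → R at (6,1); v=(-1,1)
4. t=6 → L at (0,7); v=(1,1)
5. t=1 → T at (1,8); v=(1,-1)
6. t=5 → R at (6,3); v=(-1,-1)

Final position: (6,3)
Wall sequence: LBRLTR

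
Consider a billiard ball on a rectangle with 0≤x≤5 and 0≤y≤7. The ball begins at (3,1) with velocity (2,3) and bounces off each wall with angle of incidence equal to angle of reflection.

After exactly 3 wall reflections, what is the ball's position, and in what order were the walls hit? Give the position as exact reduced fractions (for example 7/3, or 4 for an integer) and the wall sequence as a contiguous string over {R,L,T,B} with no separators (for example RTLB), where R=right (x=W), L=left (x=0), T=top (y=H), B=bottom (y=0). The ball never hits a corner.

Final position: (0,5/2)
Wall sequence: RTL

1. t=1 → R at (5,4); v=(-2,3)
2. t=1 → T at (3,7); v=(-2,-3)
3. t=3/2 → L at (0,5/2); v=(2,-3)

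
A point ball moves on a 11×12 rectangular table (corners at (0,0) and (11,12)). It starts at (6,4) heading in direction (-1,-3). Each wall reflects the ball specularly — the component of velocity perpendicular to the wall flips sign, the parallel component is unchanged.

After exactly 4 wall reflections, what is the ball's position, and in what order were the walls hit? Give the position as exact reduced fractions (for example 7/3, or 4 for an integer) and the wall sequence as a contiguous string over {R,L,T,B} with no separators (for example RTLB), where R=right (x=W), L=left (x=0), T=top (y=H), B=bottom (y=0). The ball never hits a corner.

Final position: (10/3,0)
Wall sequence: BTLB

1. t=4/3 → B at (14/3,0); v=(-1,3)
2. t=4 → T at (2/3,12); v=(-1,-3)
3. t=2/3 → L at (0,10); v=(1,-3)
4. t=10/3 → B at (10/3,0); v=(1,3)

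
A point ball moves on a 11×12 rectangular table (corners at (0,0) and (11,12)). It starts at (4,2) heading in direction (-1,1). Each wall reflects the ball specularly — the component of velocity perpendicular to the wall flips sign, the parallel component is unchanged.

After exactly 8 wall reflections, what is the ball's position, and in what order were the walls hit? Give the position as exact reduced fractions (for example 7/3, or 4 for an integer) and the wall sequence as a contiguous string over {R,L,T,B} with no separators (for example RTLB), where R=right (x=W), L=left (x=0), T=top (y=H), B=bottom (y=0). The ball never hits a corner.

1. t=4 → L at (0,6); v=(1,1)
2. t=6 → T at (6,12); v=(1,-1)
3. t=5 → R at (11,7); v=(-1,-1)
4. t=7 → B at (4,0); v=(-1,1)
5. t=4 → L at (0,4); v=(1,1)
6. t=8 → T at (8,12); v=(1,-1)
7. t=3 → R at (11,9); v=(-1,-1)
8. t=9 → B at (2,0); v=(-1,1)

Final position: (2,0)
Wall sequence: LTRBLTRB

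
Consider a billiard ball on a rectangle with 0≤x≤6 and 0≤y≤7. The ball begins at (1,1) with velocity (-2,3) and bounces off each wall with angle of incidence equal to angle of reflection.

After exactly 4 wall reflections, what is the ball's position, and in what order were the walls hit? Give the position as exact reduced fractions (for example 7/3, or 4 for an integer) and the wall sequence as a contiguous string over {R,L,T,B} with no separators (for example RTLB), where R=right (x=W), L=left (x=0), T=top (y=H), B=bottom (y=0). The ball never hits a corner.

1. t=1/2 → L at (0,5/2); v=(2,3)
2. t=3/2 → T at (3,7); v=(2,-3)
3. t=3/2 → R at (6,5/2); v=(-2,-3)
4. t=5/6 → B at (13/3,0); v=(-2,3)

Final position: (13/3,0)
Wall sequence: LTRB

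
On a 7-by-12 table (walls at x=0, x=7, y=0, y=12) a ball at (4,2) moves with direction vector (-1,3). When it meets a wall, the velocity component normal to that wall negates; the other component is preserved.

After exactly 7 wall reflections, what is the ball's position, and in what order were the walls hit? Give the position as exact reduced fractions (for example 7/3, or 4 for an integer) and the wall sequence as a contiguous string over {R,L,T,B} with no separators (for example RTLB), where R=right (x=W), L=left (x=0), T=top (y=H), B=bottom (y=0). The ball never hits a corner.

1. t=10/3 → T at (2/3,12); v=(-1,-3)
2. t=2/3 → L at (0,10); v=(1,-3)
3. t=10/3 → B at (10/3,0); v=(1,3)
4. t=11/3 → R at (7,11); v=(-1,3)
5. t=1/3 → T at (20/3,12); v=(-1,-3)
6. t=4 → B at (8/3,0); v=(-1,3)
7. t=8/3 → L at (0,8); v=(1,3)

Final position: (0,8)
Wall sequence: TLBRTBL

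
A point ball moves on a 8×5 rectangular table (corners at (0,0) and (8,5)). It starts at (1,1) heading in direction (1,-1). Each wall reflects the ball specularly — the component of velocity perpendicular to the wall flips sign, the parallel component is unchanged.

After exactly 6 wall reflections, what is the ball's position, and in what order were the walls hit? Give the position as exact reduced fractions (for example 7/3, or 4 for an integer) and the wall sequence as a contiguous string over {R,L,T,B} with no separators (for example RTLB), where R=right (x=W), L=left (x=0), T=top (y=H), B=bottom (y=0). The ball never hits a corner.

1. t=1 → B at (2,0); v=(1,1)
2. t=5 → T at (7,5); v=(1,-1)
3. t=1 → R at (8,4); v=(-1,-1)
4. t=4 → B at (4,0); v=(-1,1)
5. t=4 → L at (0,4); v=(1,1)
6. t=1 → T at (1,5); v=(1,-1)

Final position: (1,5)
Wall sequence: BTRBLT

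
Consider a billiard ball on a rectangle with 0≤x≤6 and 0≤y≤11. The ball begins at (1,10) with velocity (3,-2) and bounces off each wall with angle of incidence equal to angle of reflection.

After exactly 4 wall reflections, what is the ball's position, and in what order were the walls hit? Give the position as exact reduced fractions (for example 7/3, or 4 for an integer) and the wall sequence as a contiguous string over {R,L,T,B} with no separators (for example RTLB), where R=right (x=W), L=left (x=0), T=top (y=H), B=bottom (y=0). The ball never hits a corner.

Final position: (6,4/3)
Wall sequence: RLBR

1. t=5/3 → R at (6,20/3); v=(-3,-2)
2. t=2 → L at (0,8/3); v=(3,-2)
3. t=4/3 → B at (4,0); v=(3,2)
4. t=2/3 → R at (6,4/3); v=(-3,2)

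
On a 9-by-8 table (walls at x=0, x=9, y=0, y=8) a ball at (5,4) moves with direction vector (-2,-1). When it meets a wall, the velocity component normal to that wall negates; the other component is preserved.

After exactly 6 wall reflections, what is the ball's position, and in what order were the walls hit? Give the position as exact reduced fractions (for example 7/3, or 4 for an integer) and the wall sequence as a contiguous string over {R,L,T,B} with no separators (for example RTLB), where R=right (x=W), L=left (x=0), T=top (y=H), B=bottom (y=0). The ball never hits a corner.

Final position: (9,4)
Wall sequence: LBRLTR

1. t=5/2 → L at (0,3/2); v=(2,-1)
2. t=3/2 → B at (3,0); v=(2,1)
3. t=3 → R at (9,3); v=(-2,1)
4. t=9/2 → L at (0,15/2); v=(2,1)
5. t=1/2 → T at (1,8); v=(2,-1)
6. t=4 → R at (9,4); v=(-2,-1)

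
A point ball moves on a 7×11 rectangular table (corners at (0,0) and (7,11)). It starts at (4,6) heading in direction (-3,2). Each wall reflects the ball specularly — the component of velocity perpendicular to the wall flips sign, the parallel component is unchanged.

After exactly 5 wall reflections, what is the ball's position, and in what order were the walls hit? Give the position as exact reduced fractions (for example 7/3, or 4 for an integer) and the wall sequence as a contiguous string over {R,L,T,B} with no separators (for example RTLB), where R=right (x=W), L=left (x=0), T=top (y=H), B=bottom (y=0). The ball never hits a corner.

1. t=4/3 → L at (0,26/3); v=(3,2)
2. t=7/6 → T at (7/2,11); v=(3,-2)
3. t=7/6 → R at (7,26/3); v=(-3,-2)
4. t=7/3 → L at (0,4); v=(3,-2)
5. t=2 → B at (6,0); v=(3,2)

Final position: (6,0)
Wall sequence: LTRLB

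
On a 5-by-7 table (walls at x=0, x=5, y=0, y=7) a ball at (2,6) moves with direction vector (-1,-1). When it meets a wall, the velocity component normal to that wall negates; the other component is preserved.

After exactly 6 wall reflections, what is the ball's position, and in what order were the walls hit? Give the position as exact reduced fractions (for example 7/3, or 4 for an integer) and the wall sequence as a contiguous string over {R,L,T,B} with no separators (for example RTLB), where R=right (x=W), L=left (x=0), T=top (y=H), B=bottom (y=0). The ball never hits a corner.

1. t=2 → L at (0,4); v=(1,-1)
2. t=4 → B at (4,0); v=(1,1)
3. t=1 → R at (5,1); v=(-1,1)
4. t=5 → L at (0,6); v=(1,1)
5. t=1 → T at (1,7); v=(1,-1)
6. t=4 → R at (5,3); v=(-1,-1)

Final position: (5,3)
Wall sequence: LBRLTR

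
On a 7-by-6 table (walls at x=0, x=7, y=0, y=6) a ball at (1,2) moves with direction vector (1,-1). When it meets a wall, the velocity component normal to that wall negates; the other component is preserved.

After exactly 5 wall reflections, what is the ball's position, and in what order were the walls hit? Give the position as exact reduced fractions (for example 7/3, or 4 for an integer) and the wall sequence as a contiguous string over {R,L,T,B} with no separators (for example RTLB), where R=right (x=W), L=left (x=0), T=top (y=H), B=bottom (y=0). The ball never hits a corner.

Final position: (1,0)
Wall sequence: BRTLB

1. t=2 → B at (3,0); v=(1,1)
2. t=4 → R at (7,4); v=(-1,1)
3. t=2 → T at (5,6); v=(-1,-1)
4. t=5 → L at (0,1); v=(1,-1)
5. t=1 → B at (1,0); v=(1,1)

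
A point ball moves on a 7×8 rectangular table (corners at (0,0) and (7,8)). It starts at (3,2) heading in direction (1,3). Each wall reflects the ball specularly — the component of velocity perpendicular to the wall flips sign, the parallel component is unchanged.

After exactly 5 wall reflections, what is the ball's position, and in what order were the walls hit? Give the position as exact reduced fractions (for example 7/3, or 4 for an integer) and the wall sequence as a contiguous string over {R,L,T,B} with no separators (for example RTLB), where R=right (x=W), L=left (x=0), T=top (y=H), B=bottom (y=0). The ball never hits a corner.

Final position: (1,0)
Wall sequence: TRBTB

1. t=2 → T at (5,8); v=(1,-3)
2. t=2 → R at (7,2); v=(-1,-3)
3. t=2/3 → B at (19/3,0); v=(-1,3)
4. t=8/3 → T at (11/3,8); v=(-1,-3)
5. t=8/3 → B at (1,0); v=(-1,3)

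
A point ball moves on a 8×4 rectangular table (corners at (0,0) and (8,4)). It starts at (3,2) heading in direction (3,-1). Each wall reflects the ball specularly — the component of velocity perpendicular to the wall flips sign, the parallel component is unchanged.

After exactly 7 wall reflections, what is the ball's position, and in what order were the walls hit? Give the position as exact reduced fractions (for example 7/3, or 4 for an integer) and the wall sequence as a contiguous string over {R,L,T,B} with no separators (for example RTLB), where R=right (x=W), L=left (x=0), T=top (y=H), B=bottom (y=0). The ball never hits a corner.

Final position: (1,0)
Wall sequence: RBLTRLB

1. t=5/3 → R at (8,1/3); v=(-3,-1)
2. t=1/3 → B at (7,0); v=(-3,1)
3. t=7/3 → L at (0,7/3); v=(3,1)
4. t=5/3 → T at (5,4); v=(3,-1)
5. t=1 → R at (8,3); v=(-3,-1)
6. t=8/3 → L at (0,1/3); v=(3,-1)
7. t=1/3 → B at (1,0); v=(3,1)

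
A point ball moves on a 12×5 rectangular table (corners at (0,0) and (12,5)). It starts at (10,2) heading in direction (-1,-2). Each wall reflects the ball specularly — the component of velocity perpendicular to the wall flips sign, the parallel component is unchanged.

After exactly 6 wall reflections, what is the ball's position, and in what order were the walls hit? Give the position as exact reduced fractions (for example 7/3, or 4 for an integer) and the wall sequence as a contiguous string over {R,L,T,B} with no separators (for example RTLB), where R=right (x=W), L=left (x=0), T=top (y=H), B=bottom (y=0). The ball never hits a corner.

Final position: (1,0)
Wall sequence: BTBTLB

1. t=1 → B at (9,0); v=(-1,2)
2. t=5/2 → T at (13/2,5); v=(-1,-2)
3. t=5/2 → B at (4,0); v=(-1,2)
4. t=5/2 → T at (3/2,5); v=(-1,-2)
5. t=3/2 → L at (0,2); v=(1,-2)
6. t=1 → B at (1,0); v=(1,2)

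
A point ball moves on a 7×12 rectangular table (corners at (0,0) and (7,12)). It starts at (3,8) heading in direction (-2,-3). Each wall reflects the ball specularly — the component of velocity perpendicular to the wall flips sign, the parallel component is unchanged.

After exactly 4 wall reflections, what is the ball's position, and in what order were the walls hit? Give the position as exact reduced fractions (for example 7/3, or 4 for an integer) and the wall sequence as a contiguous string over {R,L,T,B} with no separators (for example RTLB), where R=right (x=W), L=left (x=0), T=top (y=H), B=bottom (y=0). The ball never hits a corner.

1. t=3/2 → L at (0,7/2); v=(2,-3)
2. t=7/6 → B at (7/3,0); v=(2,3)
3. t=7/3 → R at (7,7); v=(-2,3)
4. t=5/3 → T at (11/3,12); v=(-2,-3)

Final position: (11/3,12)
Wall sequence: LBRT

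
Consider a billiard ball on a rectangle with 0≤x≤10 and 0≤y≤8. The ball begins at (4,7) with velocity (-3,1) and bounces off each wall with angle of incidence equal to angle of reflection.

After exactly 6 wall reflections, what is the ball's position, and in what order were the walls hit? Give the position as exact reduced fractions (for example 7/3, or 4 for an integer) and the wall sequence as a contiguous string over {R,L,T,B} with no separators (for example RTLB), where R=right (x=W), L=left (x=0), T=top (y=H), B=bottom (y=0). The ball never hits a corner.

Final position: (10,7/3)
Wall sequence: TLRLBR

1. t=1 → T at (1,8); v=(-3,-1)
2. t=1/3 → L at (0,23/3); v=(3,-1)
3. t=10/3 → R at (10,13/3); v=(-3,-1)
4. t=10/3 → L at (0,1); v=(3,-1)
5. t=1 → B at (3,0); v=(3,1)
6. t=7/3 → R at (10,7/3); v=(-3,1)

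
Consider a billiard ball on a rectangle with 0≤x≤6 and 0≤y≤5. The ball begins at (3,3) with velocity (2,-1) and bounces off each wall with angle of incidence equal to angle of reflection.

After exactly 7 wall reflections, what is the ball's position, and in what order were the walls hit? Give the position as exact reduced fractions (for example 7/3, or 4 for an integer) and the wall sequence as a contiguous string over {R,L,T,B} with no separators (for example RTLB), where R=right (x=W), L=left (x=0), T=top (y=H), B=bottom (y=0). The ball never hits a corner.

1. t=3/2 → R at (6,3/2); v=(-2,-1)
2. t=3/2 → B at (3,0); v=(-2,1)
3. t=3/2 → L at (0,3/2); v=(2,1)
4. t=3 → R at (6,9/2); v=(-2,1)
5. t=1/2 → T at (5,5); v=(-2,-1)
6. t=5/2 → L at (0,5/2); v=(2,-1)
7. t=5/2 → B at (5,0); v=(2,1)

Final position: (5,0)
Wall sequence: RBLRTLB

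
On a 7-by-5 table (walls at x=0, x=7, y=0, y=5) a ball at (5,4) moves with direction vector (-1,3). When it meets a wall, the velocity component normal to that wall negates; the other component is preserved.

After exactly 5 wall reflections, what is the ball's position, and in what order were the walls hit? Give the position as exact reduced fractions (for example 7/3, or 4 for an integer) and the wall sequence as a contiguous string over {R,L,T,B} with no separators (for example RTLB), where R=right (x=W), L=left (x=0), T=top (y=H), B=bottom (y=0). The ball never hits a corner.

1. t=1/3 → T at (14/3,5); v=(-1,-3)
2. t=5/3 → B at (3,0); v=(-1,3)
3. t=5/3 → T at (4/3,5); v=(-1,-3)
4. t=4/3 → L at (0,1); v=(1,-3)
5. t=1/3 → B at (1/3,0); v=(1,3)

Final position: (1/3,0)
Wall sequence: TBTLB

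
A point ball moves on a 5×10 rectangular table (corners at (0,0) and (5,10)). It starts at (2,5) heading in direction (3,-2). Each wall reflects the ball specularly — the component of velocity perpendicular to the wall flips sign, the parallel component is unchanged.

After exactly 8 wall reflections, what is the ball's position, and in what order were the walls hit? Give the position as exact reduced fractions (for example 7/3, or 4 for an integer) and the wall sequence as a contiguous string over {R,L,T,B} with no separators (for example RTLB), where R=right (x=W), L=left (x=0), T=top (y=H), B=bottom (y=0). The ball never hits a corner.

1. t=1 → R at (5,3); v=(-3,-2)
2. t=3/2 → B at (1/2,0); v=(-3,2)
3. t=1/6 → L at (0,1/3); v=(3,2)
4. t=5/3 → R at (5,11/3); v=(-3,2)
5. t=5/3 → L at (0,7); v=(3,2)
6. t=3/2 → T at (9/2,10); v=(3,-2)
7. t=1/6 → R at (5,29/3); v=(-3,-2)
8. t=5/3 → L at (0,19/3); v=(3,-2)

Final position: (0,19/3)
Wall sequence: RBLRLTRL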